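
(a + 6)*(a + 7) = a^2 + 13*a + 42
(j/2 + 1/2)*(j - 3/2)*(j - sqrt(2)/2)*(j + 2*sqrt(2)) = j^4/2 - j^3/4 + 3*sqrt(2)*j^3/4 - 7*j^2/4 - 3*sqrt(2)*j^2/8 - 9*sqrt(2)*j/8 + j/2 + 3/2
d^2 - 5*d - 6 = (d - 6)*(d + 1)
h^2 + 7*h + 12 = (h + 3)*(h + 4)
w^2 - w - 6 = (w - 3)*(w + 2)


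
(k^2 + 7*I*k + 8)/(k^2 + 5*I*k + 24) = (k - I)/(k - 3*I)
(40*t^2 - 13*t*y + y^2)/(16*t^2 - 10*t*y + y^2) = (-5*t + y)/(-2*t + y)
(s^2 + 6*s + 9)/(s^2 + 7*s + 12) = (s + 3)/(s + 4)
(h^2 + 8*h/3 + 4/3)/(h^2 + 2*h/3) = (h + 2)/h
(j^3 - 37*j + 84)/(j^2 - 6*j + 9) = (j^2 + 3*j - 28)/(j - 3)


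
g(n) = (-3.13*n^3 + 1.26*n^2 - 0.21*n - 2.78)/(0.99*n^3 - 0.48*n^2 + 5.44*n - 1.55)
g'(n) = (-9.39*n^2 + 2.52*n - 0.21)/(0.99*n^3 - 0.48*n^2 + 5.44*n - 1.55) + (-2.97*n^2 + 0.96*n - 5.44)*(-3.13*n^3 + 1.26*n^2 - 0.21*n - 2.78)/(0.99*n^3 - 0.48*n^2 + 5.44*n - 1.55)^2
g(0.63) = -1.65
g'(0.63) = 3.92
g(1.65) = -1.30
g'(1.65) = -0.57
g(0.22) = 7.65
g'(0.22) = 112.61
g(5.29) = -2.69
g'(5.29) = -0.15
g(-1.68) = -0.95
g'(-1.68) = 0.97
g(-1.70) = -0.97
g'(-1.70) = 0.96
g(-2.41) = -1.56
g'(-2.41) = 0.70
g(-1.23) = -0.48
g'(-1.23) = 1.12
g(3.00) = -2.06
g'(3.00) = -0.45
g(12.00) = -3.07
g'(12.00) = -0.02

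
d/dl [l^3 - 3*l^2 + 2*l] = 3*l^2 - 6*l + 2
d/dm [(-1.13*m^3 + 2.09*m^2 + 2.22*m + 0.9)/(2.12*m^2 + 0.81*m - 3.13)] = (-2.3956*m^4 - 1.8306*m^3 + 7.5972*m^2 - 16.8994*m - 7.6776)/(4.4944*m^4 + 3.4344*m^3 - 12.6151*m^2 - 5.0706*m + 9.7969)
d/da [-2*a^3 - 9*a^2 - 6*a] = -6*a^2 - 18*a - 6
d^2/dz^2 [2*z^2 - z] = 4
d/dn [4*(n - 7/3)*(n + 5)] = 8*n + 32/3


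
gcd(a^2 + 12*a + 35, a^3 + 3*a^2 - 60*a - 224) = a + 7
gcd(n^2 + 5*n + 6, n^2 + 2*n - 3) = n + 3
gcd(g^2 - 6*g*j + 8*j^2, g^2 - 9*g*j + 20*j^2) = g - 4*j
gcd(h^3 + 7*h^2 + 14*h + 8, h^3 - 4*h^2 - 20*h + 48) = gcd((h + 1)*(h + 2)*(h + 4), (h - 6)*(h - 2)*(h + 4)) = h + 4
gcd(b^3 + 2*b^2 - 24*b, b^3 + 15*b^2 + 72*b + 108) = b + 6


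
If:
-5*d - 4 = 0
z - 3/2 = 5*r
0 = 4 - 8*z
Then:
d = -4/5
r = -1/5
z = 1/2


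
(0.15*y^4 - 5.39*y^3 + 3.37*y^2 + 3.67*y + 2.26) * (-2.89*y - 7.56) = -0.4335*y^5 + 14.4431*y^4 + 31.0091*y^3 - 36.0835*y^2 - 34.2766*y - 17.0856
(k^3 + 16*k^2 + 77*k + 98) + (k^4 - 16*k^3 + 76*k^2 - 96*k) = k^4 - 15*k^3 + 92*k^2 - 19*k + 98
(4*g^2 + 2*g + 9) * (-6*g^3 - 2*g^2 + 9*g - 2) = -24*g^5 - 20*g^4 - 22*g^3 - 8*g^2 + 77*g - 18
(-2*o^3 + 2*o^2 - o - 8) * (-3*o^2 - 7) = 6*o^5 - 6*o^4 + 17*o^3 + 10*o^2 + 7*o + 56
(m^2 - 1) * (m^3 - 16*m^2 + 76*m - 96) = m^5 - 16*m^4 + 75*m^3 - 80*m^2 - 76*m + 96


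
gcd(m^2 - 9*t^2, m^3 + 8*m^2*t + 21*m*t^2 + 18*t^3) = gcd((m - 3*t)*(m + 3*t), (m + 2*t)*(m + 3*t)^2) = m + 3*t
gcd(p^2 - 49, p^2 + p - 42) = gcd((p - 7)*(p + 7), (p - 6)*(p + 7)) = p + 7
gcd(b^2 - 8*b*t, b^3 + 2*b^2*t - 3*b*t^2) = b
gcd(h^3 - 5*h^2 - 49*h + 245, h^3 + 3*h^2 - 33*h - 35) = h^2 + 2*h - 35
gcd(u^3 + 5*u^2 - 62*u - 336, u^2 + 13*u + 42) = u^2 + 13*u + 42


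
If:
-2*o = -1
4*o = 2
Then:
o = 1/2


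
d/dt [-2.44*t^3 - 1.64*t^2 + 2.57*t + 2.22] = -7.32*t^2 - 3.28*t + 2.57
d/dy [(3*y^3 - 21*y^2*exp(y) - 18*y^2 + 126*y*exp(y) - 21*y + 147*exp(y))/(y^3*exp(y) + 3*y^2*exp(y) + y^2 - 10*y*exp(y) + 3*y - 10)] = 3*(-(y^3 - 7*y^2*exp(y) - 6*y^2 + 42*y*exp(y) - 7*y + 49*exp(y))*(y^3*exp(y) + 6*y^2*exp(y) - 4*y*exp(y) + 2*y - 10*exp(y) + 3) + (-7*y^2*exp(y) + 3*y^2 + 28*y*exp(y) - 12*y + 91*exp(y) - 7)*(y^3*exp(y) + 3*y^2*exp(y) + y^2 - 10*y*exp(y) + 3*y - 10))/(y^3*exp(y) + 3*y^2*exp(y) + y^2 - 10*y*exp(y) + 3*y - 10)^2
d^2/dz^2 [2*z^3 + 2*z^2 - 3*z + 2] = 12*z + 4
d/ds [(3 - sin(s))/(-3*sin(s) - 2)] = 11*cos(s)/(3*sin(s) + 2)^2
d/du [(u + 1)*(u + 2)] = 2*u + 3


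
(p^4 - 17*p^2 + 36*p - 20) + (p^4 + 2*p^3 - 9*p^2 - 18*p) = 2*p^4 + 2*p^3 - 26*p^2 + 18*p - 20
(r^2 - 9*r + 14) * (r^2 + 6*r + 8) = r^4 - 3*r^3 - 32*r^2 + 12*r + 112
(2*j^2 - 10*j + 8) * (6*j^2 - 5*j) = 12*j^4 - 70*j^3 + 98*j^2 - 40*j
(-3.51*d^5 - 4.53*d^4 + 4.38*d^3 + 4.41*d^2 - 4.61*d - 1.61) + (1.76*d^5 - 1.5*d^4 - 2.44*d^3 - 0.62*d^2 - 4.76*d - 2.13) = -1.75*d^5 - 6.03*d^4 + 1.94*d^3 + 3.79*d^2 - 9.37*d - 3.74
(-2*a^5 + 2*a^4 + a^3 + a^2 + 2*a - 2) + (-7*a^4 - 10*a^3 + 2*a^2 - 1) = -2*a^5 - 5*a^4 - 9*a^3 + 3*a^2 + 2*a - 3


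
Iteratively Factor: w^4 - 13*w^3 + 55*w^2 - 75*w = (w - 5)*(w^3 - 8*w^2 + 15*w) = (w - 5)^2*(w^2 - 3*w) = (w - 5)^2*(w - 3)*(w)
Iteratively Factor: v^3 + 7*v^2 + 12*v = (v)*(v^2 + 7*v + 12) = v*(v + 3)*(v + 4)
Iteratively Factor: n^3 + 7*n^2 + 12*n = (n)*(n^2 + 7*n + 12) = n*(n + 3)*(n + 4)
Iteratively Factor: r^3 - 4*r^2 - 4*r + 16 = (r - 2)*(r^2 - 2*r - 8) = (r - 4)*(r - 2)*(r + 2)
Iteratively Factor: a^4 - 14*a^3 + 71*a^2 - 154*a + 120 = (a - 4)*(a^3 - 10*a^2 + 31*a - 30) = (a - 5)*(a - 4)*(a^2 - 5*a + 6) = (a - 5)*(a - 4)*(a - 3)*(a - 2)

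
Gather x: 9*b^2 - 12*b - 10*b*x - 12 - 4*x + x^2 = 9*b^2 - 12*b + x^2 + x*(-10*b - 4) - 12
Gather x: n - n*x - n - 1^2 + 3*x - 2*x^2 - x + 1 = -2*x^2 + x*(2 - n)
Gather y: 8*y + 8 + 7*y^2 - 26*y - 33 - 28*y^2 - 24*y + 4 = -21*y^2 - 42*y - 21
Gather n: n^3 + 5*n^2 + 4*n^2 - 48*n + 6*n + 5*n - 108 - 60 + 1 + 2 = n^3 + 9*n^2 - 37*n - 165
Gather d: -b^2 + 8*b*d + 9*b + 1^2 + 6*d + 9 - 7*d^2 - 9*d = -b^2 + 9*b - 7*d^2 + d*(8*b - 3) + 10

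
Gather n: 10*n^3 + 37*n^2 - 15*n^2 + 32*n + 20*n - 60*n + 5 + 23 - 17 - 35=10*n^3 + 22*n^2 - 8*n - 24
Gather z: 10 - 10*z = 10 - 10*z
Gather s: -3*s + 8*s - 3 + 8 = 5*s + 5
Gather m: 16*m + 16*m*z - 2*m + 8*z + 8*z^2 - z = m*(16*z + 14) + 8*z^2 + 7*z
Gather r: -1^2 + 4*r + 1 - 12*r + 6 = 6 - 8*r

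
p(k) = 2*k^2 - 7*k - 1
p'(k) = 4*k - 7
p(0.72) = -5.00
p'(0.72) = -4.12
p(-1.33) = 11.85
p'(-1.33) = -12.32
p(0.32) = -3.04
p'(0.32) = -5.72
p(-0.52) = 3.18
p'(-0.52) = -9.08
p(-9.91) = 264.79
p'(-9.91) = -46.64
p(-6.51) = 129.33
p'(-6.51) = -33.04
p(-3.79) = 54.26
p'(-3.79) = -22.16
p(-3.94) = 57.63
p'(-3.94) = -22.76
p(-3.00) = 38.00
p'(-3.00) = -19.00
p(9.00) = 98.00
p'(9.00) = 29.00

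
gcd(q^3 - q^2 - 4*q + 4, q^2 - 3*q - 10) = q + 2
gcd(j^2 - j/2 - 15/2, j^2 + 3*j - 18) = j - 3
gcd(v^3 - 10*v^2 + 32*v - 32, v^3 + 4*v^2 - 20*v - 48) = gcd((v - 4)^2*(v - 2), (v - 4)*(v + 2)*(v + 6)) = v - 4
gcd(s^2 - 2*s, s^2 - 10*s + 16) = s - 2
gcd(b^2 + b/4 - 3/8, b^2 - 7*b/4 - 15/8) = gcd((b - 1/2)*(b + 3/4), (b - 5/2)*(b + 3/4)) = b + 3/4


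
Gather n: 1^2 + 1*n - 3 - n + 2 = 0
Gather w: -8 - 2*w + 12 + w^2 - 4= w^2 - 2*w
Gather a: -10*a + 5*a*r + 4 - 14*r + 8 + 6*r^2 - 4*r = a*(5*r - 10) + 6*r^2 - 18*r + 12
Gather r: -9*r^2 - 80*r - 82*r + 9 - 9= -9*r^2 - 162*r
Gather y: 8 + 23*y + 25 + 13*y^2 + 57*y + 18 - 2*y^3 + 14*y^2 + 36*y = -2*y^3 + 27*y^2 + 116*y + 51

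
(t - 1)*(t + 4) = t^2 + 3*t - 4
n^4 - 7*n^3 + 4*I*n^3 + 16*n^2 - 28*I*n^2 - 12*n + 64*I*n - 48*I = (n - 3)*(n - 2)^2*(n + 4*I)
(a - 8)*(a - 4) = a^2 - 12*a + 32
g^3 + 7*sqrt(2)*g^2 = g^2*(g + 7*sqrt(2))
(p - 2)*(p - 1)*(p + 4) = p^3 + p^2 - 10*p + 8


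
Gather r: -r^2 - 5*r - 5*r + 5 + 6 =-r^2 - 10*r + 11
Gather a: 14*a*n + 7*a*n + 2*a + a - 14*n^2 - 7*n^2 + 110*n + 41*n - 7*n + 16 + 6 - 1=a*(21*n + 3) - 21*n^2 + 144*n + 21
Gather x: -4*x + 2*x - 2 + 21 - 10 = 9 - 2*x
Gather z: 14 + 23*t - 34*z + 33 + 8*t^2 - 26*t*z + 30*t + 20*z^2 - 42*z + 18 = 8*t^2 + 53*t + 20*z^2 + z*(-26*t - 76) + 65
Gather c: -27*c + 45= 45 - 27*c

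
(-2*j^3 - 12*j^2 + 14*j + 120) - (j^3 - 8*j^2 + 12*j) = -3*j^3 - 4*j^2 + 2*j + 120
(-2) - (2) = -4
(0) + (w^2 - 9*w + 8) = w^2 - 9*w + 8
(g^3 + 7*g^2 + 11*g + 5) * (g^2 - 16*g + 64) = g^5 - 9*g^4 - 37*g^3 + 277*g^2 + 624*g + 320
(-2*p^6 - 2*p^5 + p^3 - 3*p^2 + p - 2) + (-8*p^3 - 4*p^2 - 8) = -2*p^6 - 2*p^5 - 7*p^3 - 7*p^2 + p - 10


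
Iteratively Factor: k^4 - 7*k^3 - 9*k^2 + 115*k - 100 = (k - 1)*(k^3 - 6*k^2 - 15*k + 100) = (k - 1)*(k + 4)*(k^2 - 10*k + 25) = (k - 5)*(k - 1)*(k + 4)*(k - 5)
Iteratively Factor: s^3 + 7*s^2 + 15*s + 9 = (s + 3)*(s^2 + 4*s + 3) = (s + 3)^2*(s + 1)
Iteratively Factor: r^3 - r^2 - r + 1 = (r - 1)*(r^2 - 1) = (r - 1)^2*(r + 1)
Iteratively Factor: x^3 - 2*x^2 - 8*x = (x + 2)*(x^2 - 4*x) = (x - 4)*(x + 2)*(x)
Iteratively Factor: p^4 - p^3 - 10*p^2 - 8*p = (p - 4)*(p^3 + 3*p^2 + 2*p) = (p - 4)*(p + 1)*(p^2 + 2*p) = p*(p - 4)*(p + 1)*(p + 2)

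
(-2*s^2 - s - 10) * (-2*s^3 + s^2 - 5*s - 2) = 4*s^5 + 29*s^3 - s^2 + 52*s + 20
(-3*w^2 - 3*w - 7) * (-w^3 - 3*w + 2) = 3*w^5 + 3*w^4 + 16*w^3 + 3*w^2 + 15*w - 14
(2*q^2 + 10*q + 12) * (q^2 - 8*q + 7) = 2*q^4 - 6*q^3 - 54*q^2 - 26*q + 84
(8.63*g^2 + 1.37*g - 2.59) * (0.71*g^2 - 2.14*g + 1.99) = 6.1273*g^4 - 17.4955*g^3 + 12.403*g^2 + 8.2689*g - 5.1541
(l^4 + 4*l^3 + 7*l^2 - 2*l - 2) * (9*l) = 9*l^5 + 36*l^4 + 63*l^3 - 18*l^2 - 18*l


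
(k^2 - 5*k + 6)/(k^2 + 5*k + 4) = (k^2 - 5*k + 6)/(k^2 + 5*k + 4)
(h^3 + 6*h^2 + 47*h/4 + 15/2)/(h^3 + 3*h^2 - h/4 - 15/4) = (h + 2)/(h - 1)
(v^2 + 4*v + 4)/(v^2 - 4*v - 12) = (v + 2)/(v - 6)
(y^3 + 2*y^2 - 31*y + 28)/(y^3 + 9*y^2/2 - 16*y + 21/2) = 2*(y - 4)/(2*y - 3)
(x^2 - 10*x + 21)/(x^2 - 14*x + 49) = (x - 3)/(x - 7)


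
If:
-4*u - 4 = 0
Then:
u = -1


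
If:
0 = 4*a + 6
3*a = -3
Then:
No Solution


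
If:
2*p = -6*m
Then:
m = -p/3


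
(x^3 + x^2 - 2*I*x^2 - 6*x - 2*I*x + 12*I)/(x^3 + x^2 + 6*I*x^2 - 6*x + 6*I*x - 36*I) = (x - 2*I)/(x + 6*I)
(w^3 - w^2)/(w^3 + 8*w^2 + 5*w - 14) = w^2/(w^2 + 9*w + 14)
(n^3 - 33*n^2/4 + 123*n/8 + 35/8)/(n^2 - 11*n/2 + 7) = (4*n^2 - 19*n - 5)/(4*(n - 2))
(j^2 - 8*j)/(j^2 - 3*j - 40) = j/(j + 5)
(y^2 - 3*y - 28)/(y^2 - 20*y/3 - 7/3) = 3*(y + 4)/(3*y + 1)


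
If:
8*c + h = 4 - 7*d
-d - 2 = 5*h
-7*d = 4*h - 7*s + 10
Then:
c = 211/124 - 119*s/124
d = 35*s/31 - 42/31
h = -7*s/31 - 4/31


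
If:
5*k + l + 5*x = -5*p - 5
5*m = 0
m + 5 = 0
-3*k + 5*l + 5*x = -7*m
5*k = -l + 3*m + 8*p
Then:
No Solution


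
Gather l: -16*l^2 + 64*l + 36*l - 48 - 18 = -16*l^2 + 100*l - 66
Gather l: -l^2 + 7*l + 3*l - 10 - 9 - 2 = -l^2 + 10*l - 21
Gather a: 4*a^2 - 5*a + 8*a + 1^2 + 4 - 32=4*a^2 + 3*a - 27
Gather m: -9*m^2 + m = -9*m^2 + m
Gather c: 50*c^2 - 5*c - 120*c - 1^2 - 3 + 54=50*c^2 - 125*c + 50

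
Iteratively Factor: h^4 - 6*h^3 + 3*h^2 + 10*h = (h - 2)*(h^3 - 4*h^2 - 5*h) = (h - 5)*(h - 2)*(h^2 + h) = (h - 5)*(h - 2)*(h + 1)*(h)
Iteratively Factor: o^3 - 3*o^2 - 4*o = (o - 4)*(o^2 + o) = o*(o - 4)*(o + 1)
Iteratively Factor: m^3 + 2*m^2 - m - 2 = (m + 2)*(m^2 - 1) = (m - 1)*(m + 2)*(m + 1)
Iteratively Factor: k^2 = (k)*(k)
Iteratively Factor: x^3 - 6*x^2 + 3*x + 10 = (x - 2)*(x^2 - 4*x - 5) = (x - 2)*(x + 1)*(x - 5)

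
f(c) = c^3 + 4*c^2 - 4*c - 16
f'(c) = 3*c^2 + 8*c - 4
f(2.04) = 0.98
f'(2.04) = 24.80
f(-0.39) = -13.89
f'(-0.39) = -6.66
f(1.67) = -6.87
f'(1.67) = 17.73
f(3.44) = 58.28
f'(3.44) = 59.02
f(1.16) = -13.70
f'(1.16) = 9.32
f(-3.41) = 4.50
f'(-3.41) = 3.60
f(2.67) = 20.87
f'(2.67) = 38.75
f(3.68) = 73.29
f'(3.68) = 66.07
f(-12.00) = -1120.00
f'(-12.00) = 332.00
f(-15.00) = -2431.00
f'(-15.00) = 551.00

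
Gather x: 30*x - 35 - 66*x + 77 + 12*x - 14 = 28 - 24*x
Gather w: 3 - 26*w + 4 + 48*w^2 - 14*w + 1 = 48*w^2 - 40*w + 8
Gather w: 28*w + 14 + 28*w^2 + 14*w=28*w^2 + 42*w + 14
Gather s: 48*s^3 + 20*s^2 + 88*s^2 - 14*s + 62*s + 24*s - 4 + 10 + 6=48*s^3 + 108*s^2 + 72*s + 12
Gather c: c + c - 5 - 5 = 2*c - 10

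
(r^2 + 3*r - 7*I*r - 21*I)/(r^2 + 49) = (r + 3)/(r + 7*I)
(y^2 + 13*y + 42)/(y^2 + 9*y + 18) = (y + 7)/(y + 3)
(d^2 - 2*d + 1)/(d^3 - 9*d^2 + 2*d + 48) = (d^2 - 2*d + 1)/(d^3 - 9*d^2 + 2*d + 48)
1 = 1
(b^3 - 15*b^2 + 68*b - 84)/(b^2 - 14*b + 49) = (b^2 - 8*b + 12)/(b - 7)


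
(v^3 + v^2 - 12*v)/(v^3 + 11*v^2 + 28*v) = (v - 3)/(v + 7)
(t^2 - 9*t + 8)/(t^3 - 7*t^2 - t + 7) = (t - 8)/(t^2 - 6*t - 7)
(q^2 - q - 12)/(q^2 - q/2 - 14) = 2*(q + 3)/(2*q + 7)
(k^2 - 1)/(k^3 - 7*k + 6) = (k + 1)/(k^2 + k - 6)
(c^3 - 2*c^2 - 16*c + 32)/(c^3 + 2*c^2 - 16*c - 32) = (c - 2)/(c + 2)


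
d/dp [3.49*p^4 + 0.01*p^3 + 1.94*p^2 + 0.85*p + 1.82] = 13.96*p^3 + 0.03*p^2 + 3.88*p + 0.85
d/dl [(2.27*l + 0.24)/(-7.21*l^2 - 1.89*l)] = (16.3667*l^2 + 3.4608*l + 0.4536)/(l^2*(51.9841*l^2 + 27.2538*l + 3.5721))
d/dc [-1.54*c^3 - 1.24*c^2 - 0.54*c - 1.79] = -4.62*c^2 - 2.48*c - 0.54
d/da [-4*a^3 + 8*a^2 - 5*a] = -12*a^2 + 16*a - 5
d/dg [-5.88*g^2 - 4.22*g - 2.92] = -11.76*g - 4.22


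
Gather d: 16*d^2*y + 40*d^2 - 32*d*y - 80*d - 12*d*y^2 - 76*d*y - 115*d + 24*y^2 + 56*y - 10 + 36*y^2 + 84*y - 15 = d^2*(16*y + 40) + d*(-12*y^2 - 108*y - 195) + 60*y^2 + 140*y - 25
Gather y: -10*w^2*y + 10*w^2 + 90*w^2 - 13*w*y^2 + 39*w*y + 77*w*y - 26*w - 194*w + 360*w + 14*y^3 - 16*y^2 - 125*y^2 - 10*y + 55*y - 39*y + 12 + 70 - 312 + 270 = 100*w^2 + 140*w + 14*y^3 + y^2*(-13*w - 141) + y*(-10*w^2 + 116*w + 6) + 40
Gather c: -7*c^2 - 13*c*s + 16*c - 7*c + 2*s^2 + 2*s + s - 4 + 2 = -7*c^2 + c*(9 - 13*s) + 2*s^2 + 3*s - 2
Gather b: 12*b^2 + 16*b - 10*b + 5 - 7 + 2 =12*b^2 + 6*b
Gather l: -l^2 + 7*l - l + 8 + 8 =-l^2 + 6*l + 16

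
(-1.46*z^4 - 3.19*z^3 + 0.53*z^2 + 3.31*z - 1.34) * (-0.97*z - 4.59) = 1.4162*z^5 + 9.7957*z^4 + 14.128*z^3 - 5.6434*z^2 - 13.8931*z + 6.1506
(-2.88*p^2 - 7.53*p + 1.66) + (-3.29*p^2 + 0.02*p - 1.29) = -6.17*p^2 - 7.51*p + 0.37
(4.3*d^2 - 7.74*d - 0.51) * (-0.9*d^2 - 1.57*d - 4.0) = -3.87*d^4 + 0.215*d^3 - 4.5892*d^2 + 31.7607*d + 2.04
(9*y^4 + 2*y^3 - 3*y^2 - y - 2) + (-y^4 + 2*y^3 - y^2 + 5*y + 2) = 8*y^4 + 4*y^3 - 4*y^2 + 4*y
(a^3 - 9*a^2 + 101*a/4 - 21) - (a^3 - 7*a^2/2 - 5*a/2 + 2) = -11*a^2/2 + 111*a/4 - 23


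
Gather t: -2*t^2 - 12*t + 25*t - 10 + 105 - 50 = -2*t^2 + 13*t + 45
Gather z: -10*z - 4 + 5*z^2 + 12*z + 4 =5*z^2 + 2*z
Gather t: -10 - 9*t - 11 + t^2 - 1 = t^2 - 9*t - 22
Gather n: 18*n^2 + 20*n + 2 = 18*n^2 + 20*n + 2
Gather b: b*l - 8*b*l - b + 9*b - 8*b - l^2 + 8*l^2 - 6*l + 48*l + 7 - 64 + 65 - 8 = -7*b*l + 7*l^2 + 42*l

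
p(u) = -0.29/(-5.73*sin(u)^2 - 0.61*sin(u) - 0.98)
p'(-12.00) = -0.19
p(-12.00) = 0.10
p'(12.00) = 0.26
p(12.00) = 0.13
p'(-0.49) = 0.32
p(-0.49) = 0.15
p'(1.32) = -0.02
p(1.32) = 0.04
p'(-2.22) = -0.09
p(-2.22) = 0.07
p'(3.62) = -0.33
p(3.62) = 0.15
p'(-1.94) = -0.04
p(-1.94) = 0.05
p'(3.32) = -0.37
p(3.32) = 0.28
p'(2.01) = 0.03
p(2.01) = 0.05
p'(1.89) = 0.02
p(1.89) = 0.04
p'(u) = -0.29*(11.46*sin(u)*cos(u) + 0.61*cos(u))/(-5.73*sin(u)^2 - 0.61*sin(u) - 0.98)^2 = -(3.3234*sin(u) + 0.1769)*cos(u)/(5.73*sin(u)^2 + 0.61*sin(u) + 0.98)^2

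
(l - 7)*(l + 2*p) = l^2 + 2*l*p - 7*l - 14*p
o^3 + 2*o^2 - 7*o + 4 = (o - 1)^2*(o + 4)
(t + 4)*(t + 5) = t^2 + 9*t + 20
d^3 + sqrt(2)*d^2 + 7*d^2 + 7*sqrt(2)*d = d*(d + 7)*(d + sqrt(2))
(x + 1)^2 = x^2 + 2*x + 1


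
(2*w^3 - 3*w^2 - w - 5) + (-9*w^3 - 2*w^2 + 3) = -7*w^3 - 5*w^2 - w - 2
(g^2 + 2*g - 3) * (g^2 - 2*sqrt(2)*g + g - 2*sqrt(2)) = g^4 - 2*sqrt(2)*g^3 + 3*g^3 - 6*sqrt(2)*g^2 - g^2 - 3*g + 2*sqrt(2)*g + 6*sqrt(2)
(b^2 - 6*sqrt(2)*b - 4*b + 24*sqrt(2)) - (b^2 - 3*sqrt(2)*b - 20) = -3*sqrt(2)*b - 4*b + 20 + 24*sqrt(2)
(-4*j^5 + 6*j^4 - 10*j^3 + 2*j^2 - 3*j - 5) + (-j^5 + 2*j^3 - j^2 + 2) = -5*j^5 + 6*j^4 - 8*j^3 + j^2 - 3*j - 3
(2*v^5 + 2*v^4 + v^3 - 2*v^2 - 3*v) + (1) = 2*v^5 + 2*v^4 + v^3 - 2*v^2 - 3*v + 1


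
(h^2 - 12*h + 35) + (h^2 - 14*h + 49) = 2*h^2 - 26*h + 84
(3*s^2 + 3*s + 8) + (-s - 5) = 3*s^2 + 2*s + 3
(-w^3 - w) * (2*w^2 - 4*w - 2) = -2*w^5 + 4*w^4 + 4*w^2 + 2*w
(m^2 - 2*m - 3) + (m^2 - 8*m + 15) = 2*m^2 - 10*m + 12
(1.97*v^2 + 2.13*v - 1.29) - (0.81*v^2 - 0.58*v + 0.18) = 1.16*v^2 + 2.71*v - 1.47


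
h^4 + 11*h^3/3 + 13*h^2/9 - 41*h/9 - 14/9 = (h - 1)*(h + 1/3)*(h + 2)*(h + 7/3)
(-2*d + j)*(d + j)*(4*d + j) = -8*d^3 - 6*d^2*j + 3*d*j^2 + j^3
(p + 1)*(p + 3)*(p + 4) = p^3 + 8*p^2 + 19*p + 12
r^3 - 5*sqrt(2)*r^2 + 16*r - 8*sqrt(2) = (r - 2*sqrt(2))^2*(r - sqrt(2))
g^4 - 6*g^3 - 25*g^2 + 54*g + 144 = (g - 8)*(g - 3)*(g + 2)*(g + 3)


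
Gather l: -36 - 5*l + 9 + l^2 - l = l^2 - 6*l - 27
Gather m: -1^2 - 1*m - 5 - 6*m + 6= -7*m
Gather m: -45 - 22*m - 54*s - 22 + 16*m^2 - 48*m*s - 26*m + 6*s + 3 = 16*m^2 + m*(-48*s - 48) - 48*s - 64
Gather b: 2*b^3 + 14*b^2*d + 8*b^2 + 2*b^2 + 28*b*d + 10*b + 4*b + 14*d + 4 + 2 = 2*b^3 + b^2*(14*d + 10) + b*(28*d + 14) + 14*d + 6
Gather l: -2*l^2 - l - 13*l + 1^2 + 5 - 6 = -2*l^2 - 14*l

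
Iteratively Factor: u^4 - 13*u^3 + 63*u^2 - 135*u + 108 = (u - 4)*(u^3 - 9*u^2 + 27*u - 27) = (u - 4)*(u - 3)*(u^2 - 6*u + 9) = (u - 4)*(u - 3)^2*(u - 3)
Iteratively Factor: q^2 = (q)*(q)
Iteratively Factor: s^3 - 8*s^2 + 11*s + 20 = (s - 4)*(s^2 - 4*s - 5) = (s - 5)*(s - 4)*(s + 1)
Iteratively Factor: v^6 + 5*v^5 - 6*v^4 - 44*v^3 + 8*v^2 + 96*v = (v + 2)*(v^5 + 3*v^4 - 12*v^3 - 20*v^2 + 48*v) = (v + 2)*(v + 4)*(v^4 - v^3 - 8*v^2 + 12*v) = (v - 2)*(v + 2)*(v + 4)*(v^3 + v^2 - 6*v) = (v - 2)^2*(v + 2)*(v + 4)*(v^2 + 3*v) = (v - 2)^2*(v + 2)*(v + 3)*(v + 4)*(v)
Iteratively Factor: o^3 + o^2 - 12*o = (o + 4)*(o^2 - 3*o) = o*(o + 4)*(o - 3)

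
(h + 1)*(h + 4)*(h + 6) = h^3 + 11*h^2 + 34*h + 24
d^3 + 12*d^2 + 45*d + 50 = (d + 2)*(d + 5)^2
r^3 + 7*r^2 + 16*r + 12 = (r + 2)^2*(r + 3)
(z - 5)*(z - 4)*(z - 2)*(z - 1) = z^4 - 12*z^3 + 49*z^2 - 78*z + 40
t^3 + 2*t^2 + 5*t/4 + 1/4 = (t + 1/2)^2*(t + 1)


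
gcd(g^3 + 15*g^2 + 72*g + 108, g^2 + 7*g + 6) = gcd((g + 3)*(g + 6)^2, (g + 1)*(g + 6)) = g + 6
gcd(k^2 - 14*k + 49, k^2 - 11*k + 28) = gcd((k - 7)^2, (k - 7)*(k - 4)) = k - 7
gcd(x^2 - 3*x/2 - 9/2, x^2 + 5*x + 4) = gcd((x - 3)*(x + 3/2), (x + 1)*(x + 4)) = 1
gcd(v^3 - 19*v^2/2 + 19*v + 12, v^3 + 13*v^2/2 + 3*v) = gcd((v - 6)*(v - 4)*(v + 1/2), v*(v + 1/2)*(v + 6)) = v + 1/2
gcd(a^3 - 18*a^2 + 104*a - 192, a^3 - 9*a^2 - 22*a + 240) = a^2 - 14*a + 48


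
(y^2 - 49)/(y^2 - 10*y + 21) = (y + 7)/(y - 3)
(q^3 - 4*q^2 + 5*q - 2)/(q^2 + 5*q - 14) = (q^2 - 2*q + 1)/(q + 7)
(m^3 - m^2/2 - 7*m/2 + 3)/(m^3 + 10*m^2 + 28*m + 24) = (2*m^2 - 5*m + 3)/(2*(m^2 + 8*m + 12))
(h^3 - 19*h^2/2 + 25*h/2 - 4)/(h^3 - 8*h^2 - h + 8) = (h - 1/2)/(h + 1)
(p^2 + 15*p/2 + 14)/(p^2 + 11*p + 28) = (p + 7/2)/(p + 7)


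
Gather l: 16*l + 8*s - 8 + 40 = 16*l + 8*s + 32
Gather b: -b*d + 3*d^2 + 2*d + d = -b*d + 3*d^2 + 3*d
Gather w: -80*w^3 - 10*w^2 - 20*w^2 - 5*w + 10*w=-80*w^3 - 30*w^2 + 5*w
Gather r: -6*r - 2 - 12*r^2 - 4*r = -12*r^2 - 10*r - 2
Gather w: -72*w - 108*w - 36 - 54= -180*w - 90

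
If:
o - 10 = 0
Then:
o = 10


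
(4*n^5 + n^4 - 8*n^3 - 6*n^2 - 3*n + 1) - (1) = 4*n^5 + n^4 - 8*n^3 - 6*n^2 - 3*n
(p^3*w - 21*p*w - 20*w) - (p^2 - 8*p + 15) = p^3*w - p^2 - 21*p*w + 8*p - 20*w - 15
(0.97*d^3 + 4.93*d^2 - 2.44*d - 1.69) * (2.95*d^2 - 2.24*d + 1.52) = 2.8615*d^5 + 12.3707*d^4 - 16.7668*d^3 + 7.9737*d^2 + 0.0768*d - 2.5688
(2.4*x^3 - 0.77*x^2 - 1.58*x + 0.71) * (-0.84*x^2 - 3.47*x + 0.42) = -2.016*x^5 - 7.6812*x^4 + 5.0071*x^3 + 4.5628*x^2 - 3.1273*x + 0.2982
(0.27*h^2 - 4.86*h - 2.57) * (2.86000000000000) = 0.7722*h^2 - 13.8996*h - 7.3502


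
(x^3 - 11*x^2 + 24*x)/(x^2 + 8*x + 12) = x*(x^2 - 11*x + 24)/(x^2 + 8*x + 12)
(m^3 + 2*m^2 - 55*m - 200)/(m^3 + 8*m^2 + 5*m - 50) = (m - 8)/(m - 2)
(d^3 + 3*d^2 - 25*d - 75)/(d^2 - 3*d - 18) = (d^2 - 25)/(d - 6)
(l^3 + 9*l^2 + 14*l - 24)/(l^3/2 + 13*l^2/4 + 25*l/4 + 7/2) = 4*(l^3 + 9*l^2 + 14*l - 24)/(2*l^3 + 13*l^2 + 25*l + 14)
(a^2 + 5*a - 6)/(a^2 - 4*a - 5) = (-a^2 - 5*a + 6)/(-a^2 + 4*a + 5)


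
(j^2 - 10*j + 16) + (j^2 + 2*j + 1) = 2*j^2 - 8*j + 17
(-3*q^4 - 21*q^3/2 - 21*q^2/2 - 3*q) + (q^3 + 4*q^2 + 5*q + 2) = -3*q^4 - 19*q^3/2 - 13*q^2/2 + 2*q + 2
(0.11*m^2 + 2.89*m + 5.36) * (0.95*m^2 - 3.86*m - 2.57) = 0.1045*m^4 + 2.3209*m^3 - 6.3461*m^2 - 28.1169*m - 13.7752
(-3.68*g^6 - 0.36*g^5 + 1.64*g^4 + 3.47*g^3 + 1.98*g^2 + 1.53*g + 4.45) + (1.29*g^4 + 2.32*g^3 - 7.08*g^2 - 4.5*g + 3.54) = -3.68*g^6 - 0.36*g^5 + 2.93*g^4 + 5.79*g^3 - 5.1*g^2 - 2.97*g + 7.99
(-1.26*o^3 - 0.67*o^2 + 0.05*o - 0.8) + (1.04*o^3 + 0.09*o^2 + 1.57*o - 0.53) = -0.22*o^3 - 0.58*o^2 + 1.62*o - 1.33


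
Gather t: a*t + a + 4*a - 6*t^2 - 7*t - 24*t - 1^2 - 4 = 5*a - 6*t^2 + t*(a - 31) - 5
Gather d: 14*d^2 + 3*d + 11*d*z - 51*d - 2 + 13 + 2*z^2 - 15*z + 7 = 14*d^2 + d*(11*z - 48) + 2*z^2 - 15*z + 18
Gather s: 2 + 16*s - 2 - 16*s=0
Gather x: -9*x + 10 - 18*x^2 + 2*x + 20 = -18*x^2 - 7*x + 30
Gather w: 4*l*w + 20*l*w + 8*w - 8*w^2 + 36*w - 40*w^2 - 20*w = -48*w^2 + w*(24*l + 24)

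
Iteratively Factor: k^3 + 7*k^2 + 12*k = (k + 4)*(k^2 + 3*k) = k*(k + 4)*(k + 3)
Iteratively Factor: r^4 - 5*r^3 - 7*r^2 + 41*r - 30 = (r - 2)*(r^3 - 3*r^2 - 13*r + 15) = (r - 2)*(r - 1)*(r^2 - 2*r - 15) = (r - 2)*(r - 1)*(r + 3)*(r - 5)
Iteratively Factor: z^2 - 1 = (z - 1)*(z + 1)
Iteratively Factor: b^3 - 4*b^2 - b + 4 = (b - 1)*(b^2 - 3*b - 4) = (b - 1)*(b + 1)*(b - 4)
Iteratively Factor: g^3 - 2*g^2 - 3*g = (g - 3)*(g^2 + g) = (g - 3)*(g + 1)*(g)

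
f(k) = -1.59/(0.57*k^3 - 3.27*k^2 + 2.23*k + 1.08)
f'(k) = -1.59*(-1.71*k^2 + 6.54*k - 2.23)/(0.57*k^3 - 3.27*k^2 + 2.23*k + 1.08)^2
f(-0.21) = -3.44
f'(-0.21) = 27.38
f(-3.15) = 0.03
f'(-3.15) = 0.02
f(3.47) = 0.24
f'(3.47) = 0.00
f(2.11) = 0.47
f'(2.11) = -0.54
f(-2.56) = 0.04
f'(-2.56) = 0.04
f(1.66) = 0.98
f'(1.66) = -2.37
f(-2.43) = 0.05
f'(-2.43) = 0.04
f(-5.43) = 0.01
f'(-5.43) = 0.00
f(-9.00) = 0.00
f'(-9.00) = 0.00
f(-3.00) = 0.03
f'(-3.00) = 0.02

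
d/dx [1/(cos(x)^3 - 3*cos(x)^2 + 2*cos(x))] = (3*sin(x) + 2*sin(x)/cos(x)^2 - 6*tan(x))/((cos(x) - 2)^2*(cos(x) - 1)^2)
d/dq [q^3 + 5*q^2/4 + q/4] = 3*q^2 + 5*q/2 + 1/4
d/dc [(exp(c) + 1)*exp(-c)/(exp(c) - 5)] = (-exp(2*c) - 2*exp(c) + 5)*exp(-c)/(exp(2*c) - 10*exp(c) + 25)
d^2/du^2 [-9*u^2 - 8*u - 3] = -18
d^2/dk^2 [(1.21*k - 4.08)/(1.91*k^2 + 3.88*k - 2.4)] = ((6.196 - 13.8666*k)*(1.91*k^2 + 3.88*k - 2.4) + (1.21*k - 4.08)*(3.82*k + 3.88)*(7.64*k + 7.76))/(1.91*k^2 + 3.88*k - 2.4)^3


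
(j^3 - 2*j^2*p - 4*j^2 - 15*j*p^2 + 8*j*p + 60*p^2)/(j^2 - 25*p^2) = (j^2 + 3*j*p - 4*j - 12*p)/(j + 5*p)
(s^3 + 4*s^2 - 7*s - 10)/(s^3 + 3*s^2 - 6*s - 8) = (s + 5)/(s + 4)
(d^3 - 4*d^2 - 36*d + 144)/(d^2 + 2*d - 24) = d - 6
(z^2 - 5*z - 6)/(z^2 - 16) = (z^2 - 5*z - 6)/(z^2 - 16)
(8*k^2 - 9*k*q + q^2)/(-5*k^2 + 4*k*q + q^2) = (-8*k + q)/(5*k + q)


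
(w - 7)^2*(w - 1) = w^3 - 15*w^2 + 63*w - 49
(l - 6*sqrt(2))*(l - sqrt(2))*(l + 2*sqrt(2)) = l^3 - 5*sqrt(2)*l^2 - 16*l + 24*sqrt(2)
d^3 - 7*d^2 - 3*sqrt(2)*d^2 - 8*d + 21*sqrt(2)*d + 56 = (d - 7)*(d - 4*sqrt(2))*(d + sqrt(2))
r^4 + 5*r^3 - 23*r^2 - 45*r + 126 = (r - 3)*(r - 2)*(r + 3)*(r + 7)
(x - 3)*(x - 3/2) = x^2 - 9*x/2 + 9/2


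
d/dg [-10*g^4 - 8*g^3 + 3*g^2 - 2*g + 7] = -40*g^3 - 24*g^2 + 6*g - 2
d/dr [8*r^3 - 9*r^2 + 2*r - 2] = 24*r^2 - 18*r + 2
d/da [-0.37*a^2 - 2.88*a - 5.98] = -0.74*a - 2.88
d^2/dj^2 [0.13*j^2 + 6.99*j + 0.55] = 0.260000000000000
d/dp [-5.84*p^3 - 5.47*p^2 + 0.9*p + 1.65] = -17.52*p^2 - 10.94*p + 0.9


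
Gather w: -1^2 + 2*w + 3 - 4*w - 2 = -2*w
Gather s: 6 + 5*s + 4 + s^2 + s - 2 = s^2 + 6*s + 8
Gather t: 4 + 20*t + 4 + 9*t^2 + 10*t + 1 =9*t^2 + 30*t + 9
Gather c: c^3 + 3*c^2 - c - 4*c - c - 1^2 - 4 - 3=c^3 + 3*c^2 - 6*c - 8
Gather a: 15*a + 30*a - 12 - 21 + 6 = 45*a - 27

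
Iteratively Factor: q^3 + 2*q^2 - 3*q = (q)*(q^2 + 2*q - 3) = q*(q + 3)*(q - 1)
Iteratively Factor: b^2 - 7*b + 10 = (b - 2)*(b - 5)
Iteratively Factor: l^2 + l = (l + 1)*(l)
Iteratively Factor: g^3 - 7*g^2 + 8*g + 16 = (g - 4)*(g^2 - 3*g - 4) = (g - 4)*(g + 1)*(g - 4)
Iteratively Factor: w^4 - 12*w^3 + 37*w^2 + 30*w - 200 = (w - 5)*(w^3 - 7*w^2 + 2*w + 40) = (w - 5)^2*(w^2 - 2*w - 8) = (w - 5)^2*(w + 2)*(w - 4)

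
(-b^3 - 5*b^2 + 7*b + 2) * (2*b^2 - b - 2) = -2*b^5 - 9*b^4 + 21*b^3 + 7*b^2 - 16*b - 4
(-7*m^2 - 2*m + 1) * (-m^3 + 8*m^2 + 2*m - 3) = 7*m^5 - 54*m^4 - 31*m^3 + 25*m^2 + 8*m - 3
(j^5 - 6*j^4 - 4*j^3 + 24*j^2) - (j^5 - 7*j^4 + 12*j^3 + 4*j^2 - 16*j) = j^4 - 16*j^3 + 20*j^2 + 16*j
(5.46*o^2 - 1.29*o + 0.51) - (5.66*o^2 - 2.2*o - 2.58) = -0.2*o^2 + 0.91*o + 3.09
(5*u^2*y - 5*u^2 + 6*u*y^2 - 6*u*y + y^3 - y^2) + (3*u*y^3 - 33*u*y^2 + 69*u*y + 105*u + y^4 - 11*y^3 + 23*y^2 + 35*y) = 5*u^2*y - 5*u^2 + 3*u*y^3 - 27*u*y^2 + 63*u*y + 105*u + y^4 - 10*y^3 + 22*y^2 + 35*y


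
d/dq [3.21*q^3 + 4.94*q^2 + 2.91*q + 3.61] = 9.63*q^2 + 9.88*q + 2.91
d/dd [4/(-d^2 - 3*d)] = 4*(2*d + 3)/(d^2*(d + 3)^2)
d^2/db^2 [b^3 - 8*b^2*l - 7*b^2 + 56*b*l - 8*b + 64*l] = 6*b - 16*l - 14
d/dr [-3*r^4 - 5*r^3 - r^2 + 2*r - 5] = -12*r^3 - 15*r^2 - 2*r + 2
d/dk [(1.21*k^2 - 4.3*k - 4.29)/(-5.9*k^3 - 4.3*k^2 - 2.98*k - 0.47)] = (7.139*k^4 - 50.74*k^3 - 98.0288*k^2 - 38.0314*k - 10.7632)/(34.81*k^6 + 50.74*k^5 + 53.654*k^4 + 31.174*k^3 + 12.9224*k^2 + 2.8012*k + 0.2209)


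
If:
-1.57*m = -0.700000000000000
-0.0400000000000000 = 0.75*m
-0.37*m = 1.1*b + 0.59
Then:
No Solution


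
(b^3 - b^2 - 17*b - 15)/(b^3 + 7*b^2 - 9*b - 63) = (b^2 - 4*b - 5)/(b^2 + 4*b - 21)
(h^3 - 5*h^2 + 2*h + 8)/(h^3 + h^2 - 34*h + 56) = (h + 1)/(h + 7)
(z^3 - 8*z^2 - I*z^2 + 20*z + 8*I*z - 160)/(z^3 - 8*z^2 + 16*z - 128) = (z - 5*I)/(z - 4*I)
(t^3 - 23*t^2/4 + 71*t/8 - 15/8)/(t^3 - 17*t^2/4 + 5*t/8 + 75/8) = (4*t - 1)/(4*t + 5)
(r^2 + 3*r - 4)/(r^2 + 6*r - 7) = (r + 4)/(r + 7)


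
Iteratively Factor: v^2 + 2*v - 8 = (v + 4)*(v - 2)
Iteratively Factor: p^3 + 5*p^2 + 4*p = (p)*(p^2 + 5*p + 4) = p*(p + 4)*(p + 1)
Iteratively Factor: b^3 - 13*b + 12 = (b + 4)*(b^2 - 4*b + 3) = (b - 1)*(b + 4)*(b - 3)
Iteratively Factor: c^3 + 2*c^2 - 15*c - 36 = (c + 3)*(c^2 - c - 12) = (c - 4)*(c + 3)*(c + 3)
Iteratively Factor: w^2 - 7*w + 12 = (w - 4)*(w - 3)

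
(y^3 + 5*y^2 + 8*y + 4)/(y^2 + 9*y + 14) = (y^2 + 3*y + 2)/(y + 7)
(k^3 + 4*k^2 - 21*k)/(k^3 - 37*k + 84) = k/(k - 4)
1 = 1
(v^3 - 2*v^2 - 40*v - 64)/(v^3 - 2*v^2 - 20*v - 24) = (v^2 - 4*v - 32)/(v^2 - 4*v - 12)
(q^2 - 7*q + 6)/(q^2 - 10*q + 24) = (q - 1)/(q - 4)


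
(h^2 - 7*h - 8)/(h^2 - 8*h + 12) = (h^2 - 7*h - 8)/(h^2 - 8*h + 12)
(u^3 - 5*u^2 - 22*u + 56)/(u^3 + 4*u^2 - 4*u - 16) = (u - 7)/(u + 2)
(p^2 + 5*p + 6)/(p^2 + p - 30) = (p^2 + 5*p + 6)/(p^2 + p - 30)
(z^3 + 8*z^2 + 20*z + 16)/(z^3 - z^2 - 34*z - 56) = (z + 2)/(z - 7)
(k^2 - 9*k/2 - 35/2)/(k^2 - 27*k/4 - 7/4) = 2*(2*k + 5)/(4*k + 1)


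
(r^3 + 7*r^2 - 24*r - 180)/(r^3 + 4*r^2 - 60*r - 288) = (r - 5)/(r - 8)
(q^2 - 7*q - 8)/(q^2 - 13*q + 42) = (q^2 - 7*q - 8)/(q^2 - 13*q + 42)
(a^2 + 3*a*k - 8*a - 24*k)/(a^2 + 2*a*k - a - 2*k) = (a^2 + 3*a*k - 8*a - 24*k)/(a^2 + 2*a*k - a - 2*k)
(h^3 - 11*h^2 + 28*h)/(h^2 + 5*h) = (h^2 - 11*h + 28)/(h + 5)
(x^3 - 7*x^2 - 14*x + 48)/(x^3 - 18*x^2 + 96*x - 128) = (x + 3)/(x - 8)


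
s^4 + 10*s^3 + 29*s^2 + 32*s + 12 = (s + 1)^2*(s + 2)*(s + 6)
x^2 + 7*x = x*(x + 7)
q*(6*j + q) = 6*j*q + q^2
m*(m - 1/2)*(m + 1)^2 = m^4 + 3*m^3/2 - m/2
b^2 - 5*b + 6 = (b - 3)*(b - 2)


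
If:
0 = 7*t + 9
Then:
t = -9/7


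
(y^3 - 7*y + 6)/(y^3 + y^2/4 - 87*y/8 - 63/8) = 8*(y^2 - 3*y + 2)/(8*y^2 - 22*y - 21)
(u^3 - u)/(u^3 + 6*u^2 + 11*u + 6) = u*(u - 1)/(u^2 + 5*u + 6)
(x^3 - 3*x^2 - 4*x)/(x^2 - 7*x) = (x^2 - 3*x - 4)/(x - 7)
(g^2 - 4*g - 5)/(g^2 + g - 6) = (g^2 - 4*g - 5)/(g^2 + g - 6)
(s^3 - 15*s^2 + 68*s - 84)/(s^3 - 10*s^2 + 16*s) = (s^2 - 13*s + 42)/(s*(s - 8))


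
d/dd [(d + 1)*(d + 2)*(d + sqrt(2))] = 3*d^2 + 2*sqrt(2)*d + 6*d + 2 + 3*sqrt(2)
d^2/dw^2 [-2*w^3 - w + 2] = -12*w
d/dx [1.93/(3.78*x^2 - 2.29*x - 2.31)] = (4.4197 - 14.5908*x)/(-3.78*x^2 + 2.29*x + 2.31)^2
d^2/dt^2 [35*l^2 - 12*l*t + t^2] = 2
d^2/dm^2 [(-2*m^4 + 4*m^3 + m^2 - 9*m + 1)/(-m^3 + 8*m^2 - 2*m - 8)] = 2*(91*m^6 - 93*m^5 - 384*m^4 + 646*m^3 - 246*m^2 + 1032*m - 276)/(m^9 - 24*m^8 + 198*m^7 - 584*m^6 + 12*m^5 + 1536*m^4 - 568*m^3 - 1440*m^2 + 384*m + 512)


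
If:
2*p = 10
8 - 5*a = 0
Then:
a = 8/5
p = 5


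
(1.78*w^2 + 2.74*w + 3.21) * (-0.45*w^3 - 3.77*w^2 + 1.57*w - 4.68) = -0.801*w^5 - 7.9436*w^4 - 8.9797*w^3 - 16.1303*w^2 - 7.7835*w - 15.0228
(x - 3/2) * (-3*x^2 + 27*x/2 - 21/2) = -3*x^3 + 18*x^2 - 123*x/4 + 63/4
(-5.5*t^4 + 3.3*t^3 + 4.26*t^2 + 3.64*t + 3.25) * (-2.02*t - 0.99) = 11.11*t^5 - 1.221*t^4 - 11.8722*t^3 - 11.5702*t^2 - 10.1686*t - 3.2175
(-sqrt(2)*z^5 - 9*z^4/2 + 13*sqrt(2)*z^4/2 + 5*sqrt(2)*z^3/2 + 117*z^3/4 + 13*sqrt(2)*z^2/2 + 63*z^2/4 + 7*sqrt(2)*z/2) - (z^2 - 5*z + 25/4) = -sqrt(2)*z^5 - 9*z^4/2 + 13*sqrt(2)*z^4/2 + 5*sqrt(2)*z^3/2 + 117*z^3/4 + 13*sqrt(2)*z^2/2 + 59*z^2/4 + 7*sqrt(2)*z/2 + 5*z - 25/4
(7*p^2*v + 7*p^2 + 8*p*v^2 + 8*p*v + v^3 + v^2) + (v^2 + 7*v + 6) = 7*p^2*v + 7*p^2 + 8*p*v^2 + 8*p*v + v^3 + 2*v^2 + 7*v + 6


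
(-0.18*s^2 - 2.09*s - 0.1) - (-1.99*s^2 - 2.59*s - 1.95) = 1.81*s^2 + 0.5*s + 1.85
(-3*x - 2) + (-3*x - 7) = -6*x - 9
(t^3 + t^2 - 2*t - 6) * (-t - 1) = -t^4 - 2*t^3 + t^2 + 8*t + 6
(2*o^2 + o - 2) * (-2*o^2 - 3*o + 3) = -4*o^4 - 8*o^3 + 7*o^2 + 9*o - 6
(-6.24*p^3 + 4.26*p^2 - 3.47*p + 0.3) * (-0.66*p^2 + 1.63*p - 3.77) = 4.1184*p^5 - 12.9828*p^4 + 32.7588*p^3 - 21.9143*p^2 + 13.5709*p - 1.131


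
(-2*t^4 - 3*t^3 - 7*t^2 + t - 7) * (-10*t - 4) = 20*t^5 + 38*t^4 + 82*t^3 + 18*t^2 + 66*t + 28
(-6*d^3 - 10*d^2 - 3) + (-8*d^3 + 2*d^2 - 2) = -14*d^3 - 8*d^2 - 5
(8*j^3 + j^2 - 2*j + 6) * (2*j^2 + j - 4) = 16*j^5 + 10*j^4 - 35*j^3 + 6*j^2 + 14*j - 24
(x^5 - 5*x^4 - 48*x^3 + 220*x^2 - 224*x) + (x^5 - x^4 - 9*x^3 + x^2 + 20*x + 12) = 2*x^5 - 6*x^4 - 57*x^3 + 221*x^2 - 204*x + 12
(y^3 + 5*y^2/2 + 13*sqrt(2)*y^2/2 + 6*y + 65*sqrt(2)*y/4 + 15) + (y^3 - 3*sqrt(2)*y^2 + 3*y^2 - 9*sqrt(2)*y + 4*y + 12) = 2*y^3 + 7*sqrt(2)*y^2/2 + 11*y^2/2 + 10*y + 29*sqrt(2)*y/4 + 27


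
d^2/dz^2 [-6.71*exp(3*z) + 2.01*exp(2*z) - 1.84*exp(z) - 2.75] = (-60.39*exp(2*z) + 8.04*exp(z) - 1.84)*exp(z)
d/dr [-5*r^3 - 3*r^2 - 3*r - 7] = -15*r^2 - 6*r - 3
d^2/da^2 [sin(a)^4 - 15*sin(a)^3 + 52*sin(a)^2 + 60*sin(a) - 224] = -16*sin(a)^4 + 135*sin(a)^3 - 196*sin(a)^2 - 150*sin(a) + 104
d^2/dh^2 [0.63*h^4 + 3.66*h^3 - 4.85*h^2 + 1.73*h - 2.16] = 7.56*h^2 + 21.96*h - 9.7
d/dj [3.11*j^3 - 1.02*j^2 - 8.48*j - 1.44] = 9.33*j^2 - 2.04*j - 8.48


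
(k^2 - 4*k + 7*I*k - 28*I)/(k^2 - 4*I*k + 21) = (k^2 + k*(-4 + 7*I) - 28*I)/(k^2 - 4*I*k + 21)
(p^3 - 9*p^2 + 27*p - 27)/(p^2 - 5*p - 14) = (-p^3 + 9*p^2 - 27*p + 27)/(-p^2 + 5*p + 14)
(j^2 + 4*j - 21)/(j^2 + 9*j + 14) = (j - 3)/(j + 2)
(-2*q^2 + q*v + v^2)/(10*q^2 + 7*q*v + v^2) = (-q + v)/(5*q + v)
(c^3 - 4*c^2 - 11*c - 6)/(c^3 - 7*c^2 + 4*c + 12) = (c + 1)/(c - 2)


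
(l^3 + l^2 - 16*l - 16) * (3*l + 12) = 3*l^4 + 15*l^3 - 36*l^2 - 240*l - 192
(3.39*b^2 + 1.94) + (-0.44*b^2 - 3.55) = 2.95*b^2 - 1.61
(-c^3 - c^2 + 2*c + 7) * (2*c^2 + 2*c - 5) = -2*c^5 - 4*c^4 + 7*c^3 + 23*c^2 + 4*c - 35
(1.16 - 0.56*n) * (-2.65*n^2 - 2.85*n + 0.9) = 1.484*n^3 - 1.478*n^2 - 3.81*n + 1.044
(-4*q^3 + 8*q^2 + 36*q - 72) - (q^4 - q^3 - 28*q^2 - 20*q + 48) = -q^4 - 3*q^3 + 36*q^2 + 56*q - 120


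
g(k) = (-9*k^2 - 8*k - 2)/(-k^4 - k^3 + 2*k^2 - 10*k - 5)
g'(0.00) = 0.80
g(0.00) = 0.40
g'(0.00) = 0.80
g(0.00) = 0.40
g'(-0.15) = 0.64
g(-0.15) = 0.29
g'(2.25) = -0.48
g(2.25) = 1.21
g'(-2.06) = 2.39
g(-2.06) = -1.60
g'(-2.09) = 2.59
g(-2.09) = -1.67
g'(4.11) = -0.22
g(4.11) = 0.51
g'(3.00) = -0.41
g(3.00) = 0.86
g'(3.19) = -0.38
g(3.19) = 0.78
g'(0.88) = 0.75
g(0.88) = 1.18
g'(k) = (-18*k - 8)/(-k^4 - k^3 + 2*k^2 - 10*k - 5) + (-9*k^2 - 8*k - 2)*(4*k^3 + 3*k^2 - 4*k + 10)/(-k^4 - k^3 + 2*k^2 - 10*k - 5)^2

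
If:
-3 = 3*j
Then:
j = -1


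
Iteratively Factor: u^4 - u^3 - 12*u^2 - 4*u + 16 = (u - 1)*(u^3 - 12*u - 16) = (u - 1)*(u + 2)*(u^2 - 2*u - 8) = (u - 1)*(u + 2)^2*(u - 4)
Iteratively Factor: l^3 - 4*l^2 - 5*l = (l - 5)*(l^2 + l) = l*(l - 5)*(l + 1)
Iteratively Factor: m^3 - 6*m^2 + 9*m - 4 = (m - 1)*(m^2 - 5*m + 4) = (m - 1)^2*(m - 4)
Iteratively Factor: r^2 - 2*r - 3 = (r + 1)*(r - 3)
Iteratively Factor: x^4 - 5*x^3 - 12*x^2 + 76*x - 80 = (x - 2)*(x^3 - 3*x^2 - 18*x + 40) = (x - 5)*(x - 2)*(x^2 + 2*x - 8) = (x - 5)*(x - 2)*(x + 4)*(x - 2)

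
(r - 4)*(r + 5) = r^2 + r - 20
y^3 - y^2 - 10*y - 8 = (y - 4)*(y + 1)*(y + 2)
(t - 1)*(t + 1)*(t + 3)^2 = t^4 + 6*t^3 + 8*t^2 - 6*t - 9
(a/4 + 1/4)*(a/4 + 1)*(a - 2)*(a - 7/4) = a^4/16 + 5*a^3/64 - 45*a^2/64 + 5*a/32 + 7/8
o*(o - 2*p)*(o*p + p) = o^3*p - 2*o^2*p^2 + o^2*p - 2*o*p^2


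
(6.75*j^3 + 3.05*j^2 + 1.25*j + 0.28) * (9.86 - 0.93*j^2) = -6.2775*j^5 - 2.8365*j^4 + 65.3925*j^3 + 29.8126*j^2 + 12.325*j + 2.7608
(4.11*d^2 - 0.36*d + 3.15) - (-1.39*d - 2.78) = 4.11*d^2 + 1.03*d + 5.93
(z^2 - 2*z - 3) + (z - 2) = z^2 - z - 5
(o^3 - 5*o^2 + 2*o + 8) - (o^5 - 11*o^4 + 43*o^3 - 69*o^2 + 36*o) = -o^5 + 11*o^4 - 42*o^3 + 64*o^2 - 34*o + 8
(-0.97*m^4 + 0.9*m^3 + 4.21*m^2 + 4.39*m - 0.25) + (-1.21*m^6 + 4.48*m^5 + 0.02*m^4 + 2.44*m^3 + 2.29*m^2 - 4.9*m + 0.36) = -1.21*m^6 + 4.48*m^5 - 0.95*m^4 + 3.34*m^3 + 6.5*m^2 - 0.510000000000001*m + 0.11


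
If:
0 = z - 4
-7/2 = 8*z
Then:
No Solution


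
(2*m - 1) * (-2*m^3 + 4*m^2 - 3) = -4*m^4 + 10*m^3 - 4*m^2 - 6*m + 3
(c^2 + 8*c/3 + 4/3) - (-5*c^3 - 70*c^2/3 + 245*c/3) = 5*c^3 + 73*c^2/3 - 79*c + 4/3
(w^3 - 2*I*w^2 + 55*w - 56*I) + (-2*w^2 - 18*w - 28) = w^3 - 2*w^2 - 2*I*w^2 + 37*w - 28 - 56*I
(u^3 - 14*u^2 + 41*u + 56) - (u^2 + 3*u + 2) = u^3 - 15*u^2 + 38*u + 54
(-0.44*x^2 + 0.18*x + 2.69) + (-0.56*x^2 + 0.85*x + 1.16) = -1.0*x^2 + 1.03*x + 3.85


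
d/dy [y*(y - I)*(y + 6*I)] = 3*y^2 + 10*I*y + 6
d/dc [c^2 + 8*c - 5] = 2*c + 8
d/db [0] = 0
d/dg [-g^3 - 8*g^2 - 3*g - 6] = -3*g^2 - 16*g - 3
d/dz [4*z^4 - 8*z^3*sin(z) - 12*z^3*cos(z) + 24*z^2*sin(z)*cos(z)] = 4*z*(3*z^2*sin(z) - 2*z^2*cos(z) + 4*z^2 - 6*z*sin(z) - 9*z*cos(z) + 6*z*cos(2*z) + 6*sin(2*z))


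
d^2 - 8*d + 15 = (d - 5)*(d - 3)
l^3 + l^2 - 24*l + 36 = (l - 3)*(l - 2)*(l + 6)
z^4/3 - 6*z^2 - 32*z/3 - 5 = (z/3 + 1)*(z - 5)*(z + 1)^2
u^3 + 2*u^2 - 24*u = u*(u - 4)*(u + 6)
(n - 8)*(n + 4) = n^2 - 4*n - 32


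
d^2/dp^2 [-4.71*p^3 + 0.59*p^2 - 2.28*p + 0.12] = 1.18 - 28.26*p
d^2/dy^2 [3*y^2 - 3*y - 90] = 6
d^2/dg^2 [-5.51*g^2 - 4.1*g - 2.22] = -11.0200000000000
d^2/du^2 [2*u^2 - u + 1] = 4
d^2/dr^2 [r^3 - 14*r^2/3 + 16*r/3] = 6*r - 28/3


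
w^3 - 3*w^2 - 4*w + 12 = (w - 3)*(w - 2)*(w + 2)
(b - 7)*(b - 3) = b^2 - 10*b + 21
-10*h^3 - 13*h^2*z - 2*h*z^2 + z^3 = (-5*h + z)*(h + z)*(2*h + z)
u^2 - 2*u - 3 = (u - 3)*(u + 1)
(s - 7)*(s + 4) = s^2 - 3*s - 28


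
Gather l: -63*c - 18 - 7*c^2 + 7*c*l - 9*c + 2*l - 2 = -7*c^2 - 72*c + l*(7*c + 2) - 20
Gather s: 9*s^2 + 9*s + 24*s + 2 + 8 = 9*s^2 + 33*s + 10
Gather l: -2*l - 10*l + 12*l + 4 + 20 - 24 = 0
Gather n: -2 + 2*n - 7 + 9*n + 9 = 11*n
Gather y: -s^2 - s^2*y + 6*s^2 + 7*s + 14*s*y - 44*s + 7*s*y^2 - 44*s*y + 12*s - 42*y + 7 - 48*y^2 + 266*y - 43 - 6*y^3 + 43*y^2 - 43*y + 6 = 5*s^2 - 25*s - 6*y^3 + y^2*(7*s - 5) + y*(-s^2 - 30*s + 181) - 30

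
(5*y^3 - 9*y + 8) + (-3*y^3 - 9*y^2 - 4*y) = 2*y^3 - 9*y^2 - 13*y + 8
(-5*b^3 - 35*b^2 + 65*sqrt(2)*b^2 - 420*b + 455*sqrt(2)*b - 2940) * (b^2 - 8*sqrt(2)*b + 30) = -5*b^5 - 35*b^4 + 105*sqrt(2)*b^4 - 1610*b^3 + 735*sqrt(2)*b^3 - 11270*b^2 + 5310*sqrt(2)*b^2 - 12600*b + 37170*sqrt(2)*b - 88200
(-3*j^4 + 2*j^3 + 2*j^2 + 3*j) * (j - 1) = -3*j^5 + 5*j^4 + j^2 - 3*j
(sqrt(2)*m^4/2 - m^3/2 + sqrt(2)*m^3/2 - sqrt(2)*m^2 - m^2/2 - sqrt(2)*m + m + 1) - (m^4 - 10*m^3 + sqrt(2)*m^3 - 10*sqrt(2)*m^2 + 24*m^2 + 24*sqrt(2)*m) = -m^4 + sqrt(2)*m^4/2 - sqrt(2)*m^3/2 + 19*m^3/2 - 49*m^2/2 + 9*sqrt(2)*m^2 - 25*sqrt(2)*m + m + 1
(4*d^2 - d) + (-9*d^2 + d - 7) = -5*d^2 - 7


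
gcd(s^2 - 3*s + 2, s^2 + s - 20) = 1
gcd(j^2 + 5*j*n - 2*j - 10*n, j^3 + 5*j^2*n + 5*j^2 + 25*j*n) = j + 5*n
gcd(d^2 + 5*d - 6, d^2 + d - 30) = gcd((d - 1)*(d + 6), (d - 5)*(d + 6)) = d + 6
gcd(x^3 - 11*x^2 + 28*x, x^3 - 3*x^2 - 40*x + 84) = x - 7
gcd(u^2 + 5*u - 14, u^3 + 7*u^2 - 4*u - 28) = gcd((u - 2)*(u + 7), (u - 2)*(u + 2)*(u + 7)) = u^2 + 5*u - 14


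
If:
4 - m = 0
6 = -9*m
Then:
No Solution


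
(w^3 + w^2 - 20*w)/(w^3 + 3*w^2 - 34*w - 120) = w*(w - 4)/(w^2 - 2*w - 24)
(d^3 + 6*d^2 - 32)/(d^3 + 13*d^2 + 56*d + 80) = (d - 2)/(d + 5)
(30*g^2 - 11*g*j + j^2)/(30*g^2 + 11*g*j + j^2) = (30*g^2 - 11*g*j + j^2)/(30*g^2 + 11*g*j + j^2)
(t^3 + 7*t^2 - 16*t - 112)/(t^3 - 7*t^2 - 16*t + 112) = (t + 7)/(t - 7)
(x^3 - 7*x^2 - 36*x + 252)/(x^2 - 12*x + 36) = (x^2 - x - 42)/(x - 6)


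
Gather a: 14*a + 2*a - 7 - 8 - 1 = 16*a - 16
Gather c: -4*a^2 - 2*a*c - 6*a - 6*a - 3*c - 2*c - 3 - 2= -4*a^2 - 12*a + c*(-2*a - 5) - 5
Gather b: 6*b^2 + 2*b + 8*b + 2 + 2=6*b^2 + 10*b + 4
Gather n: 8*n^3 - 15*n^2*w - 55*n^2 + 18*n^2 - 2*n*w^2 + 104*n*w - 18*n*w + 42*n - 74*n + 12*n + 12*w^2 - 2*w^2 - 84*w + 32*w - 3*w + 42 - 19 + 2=8*n^3 + n^2*(-15*w - 37) + n*(-2*w^2 + 86*w - 20) + 10*w^2 - 55*w + 25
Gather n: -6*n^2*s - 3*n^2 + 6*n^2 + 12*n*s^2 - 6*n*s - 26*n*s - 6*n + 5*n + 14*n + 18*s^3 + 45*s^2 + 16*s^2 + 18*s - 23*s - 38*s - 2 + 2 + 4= n^2*(3 - 6*s) + n*(12*s^2 - 32*s + 13) + 18*s^3 + 61*s^2 - 43*s + 4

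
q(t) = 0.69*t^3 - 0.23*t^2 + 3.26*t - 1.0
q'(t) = 2.07*t^2 - 0.46*t + 3.26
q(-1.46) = -8.40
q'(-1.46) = 8.34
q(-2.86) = -28.35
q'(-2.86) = 21.51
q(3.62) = 40.52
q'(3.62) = 28.72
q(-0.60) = -3.19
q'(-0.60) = 4.28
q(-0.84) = -4.31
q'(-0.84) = 5.11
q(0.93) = 2.39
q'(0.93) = 4.62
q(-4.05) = -63.81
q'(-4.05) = 39.08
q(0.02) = -0.93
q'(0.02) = 3.25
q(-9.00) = -551.98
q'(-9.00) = 175.07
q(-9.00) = -551.98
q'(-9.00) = 175.07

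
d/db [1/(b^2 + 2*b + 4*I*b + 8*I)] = 2*(-b - 1 - 2*I)/(b^2 + 2*b + 4*I*b + 8*I)^2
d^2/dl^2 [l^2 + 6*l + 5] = 2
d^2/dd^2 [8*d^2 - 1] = 16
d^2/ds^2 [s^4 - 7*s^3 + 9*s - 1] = 6*s*(2*s - 7)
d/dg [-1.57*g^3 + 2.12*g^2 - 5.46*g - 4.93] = -4.71*g^2 + 4.24*g - 5.46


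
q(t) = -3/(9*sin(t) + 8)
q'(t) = 27*cos(t)/(9*sin(t) + 8)^2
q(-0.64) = -1.14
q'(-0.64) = 3.14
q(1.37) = -0.18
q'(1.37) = 0.02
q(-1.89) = 5.50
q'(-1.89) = -28.49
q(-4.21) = -0.19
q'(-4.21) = -0.05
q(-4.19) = -0.19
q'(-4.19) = -0.05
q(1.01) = -0.19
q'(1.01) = 0.06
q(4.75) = 3.02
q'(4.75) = 1.03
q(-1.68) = 3.17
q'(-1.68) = -3.29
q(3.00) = -0.32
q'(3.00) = -0.31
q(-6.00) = -0.29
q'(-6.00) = 0.23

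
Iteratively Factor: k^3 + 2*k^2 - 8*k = (k - 2)*(k^2 + 4*k) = k*(k - 2)*(k + 4)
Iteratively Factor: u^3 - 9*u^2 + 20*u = (u - 4)*(u^2 - 5*u) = (u - 5)*(u - 4)*(u)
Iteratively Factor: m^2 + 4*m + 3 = (m + 1)*(m + 3)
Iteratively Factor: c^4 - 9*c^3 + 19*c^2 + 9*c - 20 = (c - 1)*(c^3 - 8*c^2 + 11*c + 20) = (c - 4)*(c - 1)*(c^2 - 4*c - 5) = (c - 4)*(c - 1)*(c + 1)*(c - 5)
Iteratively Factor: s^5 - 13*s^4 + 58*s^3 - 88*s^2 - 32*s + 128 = (s + 1)*(s^4 - 14*s^3 + 72*s^2 - 160*s + 128) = (s - 2)*(s + 1)*(s^3 - 12*s^2 + 48*s - 64) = (s - 4)*(s - 2)*(s + 1)*(s^2 - 8*s + 16) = (s - 4)^2*(s - 2)*(s + 1)*(s - 4)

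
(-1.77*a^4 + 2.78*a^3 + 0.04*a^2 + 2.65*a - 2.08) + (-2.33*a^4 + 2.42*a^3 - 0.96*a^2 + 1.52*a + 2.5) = -4.1*a^4 + 5.2*a^3 - 0.92*a^2 + 4.17*a + 0.42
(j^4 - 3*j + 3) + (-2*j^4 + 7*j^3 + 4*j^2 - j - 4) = -j^4 + 7*j^3 + 4*j^2 - 4*j - 1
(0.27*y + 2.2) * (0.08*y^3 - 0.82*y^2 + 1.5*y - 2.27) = 0.0216*y^4 - 0.0454*y^3 - 1.399*y^2 + 2.6871*y - 4.994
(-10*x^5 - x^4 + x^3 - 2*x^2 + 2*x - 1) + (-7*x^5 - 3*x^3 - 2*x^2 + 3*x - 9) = -17*x^5 - x^4 - 2*x^3 - 4*x^2 + 5*x - 10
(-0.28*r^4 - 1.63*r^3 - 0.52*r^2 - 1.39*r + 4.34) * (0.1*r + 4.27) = -0.028*r^5 - 1.3586*r^4 - 7.0121*r^3 - 2.3594*r^2 - 5.5013*r + 18.5318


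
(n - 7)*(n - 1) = n^2 - 8*n + 7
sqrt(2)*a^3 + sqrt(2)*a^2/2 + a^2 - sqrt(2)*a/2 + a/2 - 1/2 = (a - 1/2)*(a + 1)*(sqrt(2)*a + 1)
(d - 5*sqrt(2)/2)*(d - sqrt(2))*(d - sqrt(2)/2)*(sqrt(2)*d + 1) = sqrt(2)*d^4 - 7*d^3 + 9*sqrt(2)*d^2/2 + 7*d/2 - 5*sqrt(2)/2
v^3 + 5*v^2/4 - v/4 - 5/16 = (v - 1/2)*(v + 1/2)*(v + 5/4)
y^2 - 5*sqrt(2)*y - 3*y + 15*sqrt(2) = (y - 3)*(y - 5*sqrt(2))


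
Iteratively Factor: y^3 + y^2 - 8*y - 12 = (y - 3)*(y^2 + 4*y + 4) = (y - 3)*(y + 2)*(y + 2)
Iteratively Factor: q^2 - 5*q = (q)*(q - 5)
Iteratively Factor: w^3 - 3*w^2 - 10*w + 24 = (w - 4)*(w^2 + w - 6) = (w - 4)*(w + 3)*(w - 2)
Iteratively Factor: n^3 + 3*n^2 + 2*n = (n + 2)*(n^2 + n) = n*(n + 2)*(n + 1)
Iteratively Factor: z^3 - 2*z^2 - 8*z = (z - 4)*(z^2 + 2*z) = z*(z - 4)*(z + 2)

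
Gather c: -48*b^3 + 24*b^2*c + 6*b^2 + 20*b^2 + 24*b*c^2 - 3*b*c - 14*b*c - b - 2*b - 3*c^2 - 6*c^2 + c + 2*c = -48*b^3 + 26*b^2 - 3*b + c^2*(24*b - 9) + c*(24*b^2 - 17*b + 3)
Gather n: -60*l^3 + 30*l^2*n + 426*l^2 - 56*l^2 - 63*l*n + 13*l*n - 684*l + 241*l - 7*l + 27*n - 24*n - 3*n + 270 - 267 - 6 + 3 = -60*l^3 + 370*l^2 - 450*l + n*(30*l^2 - 50*l)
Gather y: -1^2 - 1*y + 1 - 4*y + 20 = 20 - 5*y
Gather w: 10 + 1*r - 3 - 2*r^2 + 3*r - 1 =-2*r^2 + 4*r + 6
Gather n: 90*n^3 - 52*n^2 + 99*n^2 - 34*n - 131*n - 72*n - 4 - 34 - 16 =90*n^3 + 47*n^2 - 237*n - 54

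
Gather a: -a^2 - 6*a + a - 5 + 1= -a^2 - 5*a - 4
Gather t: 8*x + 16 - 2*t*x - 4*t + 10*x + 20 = t*(-2*x - 4) + 18*x + 36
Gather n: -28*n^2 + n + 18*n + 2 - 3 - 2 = -28*n^2 + 19*n - 3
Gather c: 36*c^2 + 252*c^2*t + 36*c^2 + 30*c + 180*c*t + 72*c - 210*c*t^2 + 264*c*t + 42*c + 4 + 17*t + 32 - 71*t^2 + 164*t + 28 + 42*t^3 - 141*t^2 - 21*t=c^2*(252*t + 72) + c*(-210*t^2 + 444*t + 144) + 42*t^3 - 212*t^2 + 160*t + 64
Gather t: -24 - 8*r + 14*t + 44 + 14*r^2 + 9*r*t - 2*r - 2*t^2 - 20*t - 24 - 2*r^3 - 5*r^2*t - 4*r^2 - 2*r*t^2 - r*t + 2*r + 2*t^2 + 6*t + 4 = -2*r^3 + 10*r^2 - 2*r*t^2 - 8*r + t*(-5*r^2 + 8*r)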